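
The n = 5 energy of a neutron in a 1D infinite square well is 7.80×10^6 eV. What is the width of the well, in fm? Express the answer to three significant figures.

From E_n = n²h²/(8m_nL²), L = n·h/√(8m_nE_n).
E_5 = 7.80×10^6 eV = 1.250×10^-12 J, so L = 5·6.626×10^-34/√(8·1.675×10^-27·1.250×10^-12) = 2.56×10^-14 m = 25.6 fm.

L = 25.6 fm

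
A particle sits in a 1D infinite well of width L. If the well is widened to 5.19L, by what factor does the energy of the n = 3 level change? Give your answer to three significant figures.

E_n ∝ 1/L², so the energy scales by 1/5.19² = 0.0371.

0.0371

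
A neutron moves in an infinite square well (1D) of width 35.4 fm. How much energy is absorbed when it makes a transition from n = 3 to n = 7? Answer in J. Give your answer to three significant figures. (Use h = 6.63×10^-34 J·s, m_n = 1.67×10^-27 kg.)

E_1 = h²/(8m_nL²) = 2.626×10^-14 J.
|ΔE| = |3² − 7²|·E_1 = 40·2.626×10^-14 J = 1.05×10^-12 J.

|ΔE| = 1.05×10^-12 J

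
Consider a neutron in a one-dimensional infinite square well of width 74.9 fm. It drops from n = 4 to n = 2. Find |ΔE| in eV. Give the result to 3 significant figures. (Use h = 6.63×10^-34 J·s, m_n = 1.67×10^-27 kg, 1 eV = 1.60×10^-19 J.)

|ΔE| = 4.40×10^5 eV

E_1 = h²/(8m_nL²) = 5.865×10^-15 J.
|ΔE| = |4² − 2²|·E_1 = 12·5.865×10^-15 J = 7.038×10^-14 J = 4.40×10^5 eV.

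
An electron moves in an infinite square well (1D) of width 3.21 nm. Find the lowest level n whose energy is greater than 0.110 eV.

E_1 = h²/(8m_eL²) = 5.847×10^-21 J = 0.03650 eV.
Need n² > 0.110/0.03650 = 3.014, i.e. n > 1.736.
The smallest integer satisfying this is n = 2.

n = 2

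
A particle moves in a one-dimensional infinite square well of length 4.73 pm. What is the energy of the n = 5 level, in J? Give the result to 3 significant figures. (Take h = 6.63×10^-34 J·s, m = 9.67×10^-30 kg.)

For an infinite well E_n = n²h²/(8mL²), so E_1 = h²/(8mL²) = (6.63×10^-34)²/(8·9.67×10^-30·(4.73×10^-12 m)²) = 2.540×10^-16 J.
Then E_5 = 5²·E_1 = 25·2.540×10^-16 J = 6.35×10^-15 J.

E_5 = 6.35×10^-15 J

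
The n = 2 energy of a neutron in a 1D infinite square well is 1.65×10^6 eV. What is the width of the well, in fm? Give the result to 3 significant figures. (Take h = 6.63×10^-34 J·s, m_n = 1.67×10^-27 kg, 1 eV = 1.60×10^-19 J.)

From E_n = n²h²/(8m_nL²), L = n·h/√(8m_nE_n).
E_2 = 1.65×10^6 eV = 2.640×10^-13 J, so L = 2·6.63×10^-34/√(8·1.67×10^-27·2.640×10^-13) = 2.23×10^-14 m = 22.3 fm.

L = 22.3 fm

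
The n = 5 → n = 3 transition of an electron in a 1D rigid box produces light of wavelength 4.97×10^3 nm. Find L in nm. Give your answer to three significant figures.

The photon carries ΔE = hc/λ = 6.626×10^-34·2.998×10^8/4.97×10^-6 m = 3.997×10^-20 J.
Since ΔE = (5² − 3²)E_1, E_1 = 2.498×10^-21 J, and L = h/√(8m_eE_1) = 4.91×10^-9 m = 4.91 nm.

L = 4.91 nm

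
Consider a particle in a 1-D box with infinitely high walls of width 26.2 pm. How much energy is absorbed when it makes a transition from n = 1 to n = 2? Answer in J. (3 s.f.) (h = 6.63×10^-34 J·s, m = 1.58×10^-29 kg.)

|ΔE| = 1.52×10^-17 J

E_1 = h²/(8mL²) = 5.066×10^-18 J.
|ΔE| = |1² − 2²|·E_1 = 3·5.066×10^-18 J = 1.52×10^-17 J.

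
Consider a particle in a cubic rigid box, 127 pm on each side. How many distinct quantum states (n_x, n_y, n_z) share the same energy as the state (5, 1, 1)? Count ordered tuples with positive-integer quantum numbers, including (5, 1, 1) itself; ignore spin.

degeneracy = 4

The level has n_x² + n_y² + n_z² = 27. The ordered positive-integer solutions are (1, 1, 5), (1, 5, 1), (3, 3, 3), (5, 1, 1).
That gives 4 states.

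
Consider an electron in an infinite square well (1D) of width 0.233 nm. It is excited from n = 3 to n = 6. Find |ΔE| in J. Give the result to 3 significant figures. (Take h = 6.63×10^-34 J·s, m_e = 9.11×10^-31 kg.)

E_1 = h²/(8m_eL²) = 1.111×10^-18 J.
|ΔE| = |3² − 6²|·E_1 = 27·1.111×10^-18 J = 3.00×10^-17 J.

|ΔE| = 3.00×10^-17 J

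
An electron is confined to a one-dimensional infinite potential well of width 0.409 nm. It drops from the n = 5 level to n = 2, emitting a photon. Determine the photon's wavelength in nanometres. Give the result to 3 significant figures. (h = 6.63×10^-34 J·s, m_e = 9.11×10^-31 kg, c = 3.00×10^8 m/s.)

λ = 26.3 nm

E_1 = h²/(8m_eL²) = 3.606×10^-19 J, so ΔE = (5² − 2²)E_1 = 7.573×10^-18 J.
λ = hc/ΔE = (6.63×10^-34·3.00×10^8)/7.573×10^-18 = 2.63×10^-8 m = 26.3 nm.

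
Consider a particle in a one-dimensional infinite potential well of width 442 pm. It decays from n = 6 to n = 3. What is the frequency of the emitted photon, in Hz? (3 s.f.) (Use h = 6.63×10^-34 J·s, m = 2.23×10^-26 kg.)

f = 5.14×10^11 Hz

E_1 = h²/(8mL²) = 1.261×10^-23 J and ΔE = (6² − 3²)E_1 = 3.405×10^-22 J.
f = ΔE/h = 3.405×10^-22/6.63×10^-34 = 5.14×10^11 Hz.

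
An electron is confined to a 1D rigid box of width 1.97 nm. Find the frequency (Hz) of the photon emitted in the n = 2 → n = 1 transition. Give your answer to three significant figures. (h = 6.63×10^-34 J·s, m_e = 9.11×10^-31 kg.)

E_1 = h²/(8m_eL²) = 1.554×10^-20 J and ΔE = (2² − 1²)E_1 = 4.662×10^-20 J.
f = ΔE/h = 4.662×10^-20/6.63×10^-34 = 7.03×10^13 Hz.

f = 7.03×10^13 Hz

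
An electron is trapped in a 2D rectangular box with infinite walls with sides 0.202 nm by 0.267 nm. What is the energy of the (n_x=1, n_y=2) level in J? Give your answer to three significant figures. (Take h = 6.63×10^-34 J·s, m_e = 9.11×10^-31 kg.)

E = 4.86×10^-18 J

For a 2D rectangular well E = (h²/8m_e)·Σ n_i²/L_i² = (6.63×10^-34)²/(8·9.11×10^-31) · [1²/(0.202 nm)² + 2²/(0.267 nm)²].
Evaluating gives E = 4.86×10^-18 J.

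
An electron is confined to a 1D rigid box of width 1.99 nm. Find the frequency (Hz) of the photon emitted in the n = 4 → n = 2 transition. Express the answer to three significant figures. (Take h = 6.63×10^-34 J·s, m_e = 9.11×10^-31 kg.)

E_1 = h²/(8m_eL²) = 1.523×10^-20 J and ΔE = (4² − 2²)E_1 = 1.828×10^-19 J.
f = ΔE/h = 1.828×10^-19/6.63×10^-34 = 2.76×10^14 Hz.

f = 2.76×10^14 Hz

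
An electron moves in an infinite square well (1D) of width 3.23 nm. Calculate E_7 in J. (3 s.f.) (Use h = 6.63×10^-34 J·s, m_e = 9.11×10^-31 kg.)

For an infinite well E_n = n²h²/(8m_eL²), so E_1 = h²/(8m_eL²) = (6.63×10^-34)²/(8·9.11×10^-31·(3.23×10^-9 m)²) = 5.781×10^-21 J.
Then E_7 = 7²·E_1 = 49·5.781×10^-21 J = 2.83×10^-19 J.

E_7 = 2.83×10^-19 J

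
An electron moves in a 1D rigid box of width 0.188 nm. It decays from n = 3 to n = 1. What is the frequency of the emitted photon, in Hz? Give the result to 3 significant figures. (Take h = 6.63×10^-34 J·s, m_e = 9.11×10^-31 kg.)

f = 2.06×10^16 Hz

E_1 = h²/(8m_eL²) = 1.706×10^-18 J and ΔE = (3² − 1²)E_1 = 1.365×10^-17 J.
f = ΔE/h = 1.365×10^-17/6.63×10^-34 = 2.06×10^16 Hz.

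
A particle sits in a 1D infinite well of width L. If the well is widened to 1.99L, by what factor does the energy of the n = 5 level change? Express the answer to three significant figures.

E_n ∝ 1/L², so the energy scales by 1/1.99² = 0.253.

0.253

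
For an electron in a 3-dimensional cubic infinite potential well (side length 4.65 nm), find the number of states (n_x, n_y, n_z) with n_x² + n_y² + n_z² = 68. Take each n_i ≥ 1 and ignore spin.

The level has n_x² + n_y² + n_z² = 68. The ordered positive-integer solutions are (4, 4, 6), (4, 6, 4), (6, 4, 4).
That gives 3 states.

degeneracy = 3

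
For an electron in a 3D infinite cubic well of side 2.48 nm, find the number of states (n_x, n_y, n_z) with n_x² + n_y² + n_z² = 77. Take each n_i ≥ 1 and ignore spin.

degeneracy = 12

The level has n_x² + n_y² + n_z² = 77. The ordered positive-integer solutions are (2, 3, 8), (2, 8, 3), (3, 2, 8), (3, 8, 2), (4, 5, 6), (4, 6, 5), (5, 4, 6), (5, 6, 4), (6, 4, 5), (6, 5, 4), (8, 2, 3), (8, 3, 2).
That gives 12 states.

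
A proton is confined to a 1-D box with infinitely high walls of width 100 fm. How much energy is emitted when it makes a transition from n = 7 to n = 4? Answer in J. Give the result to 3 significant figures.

E_1 = h²/(8m_pL²) = 3.280×10^-15 J.
|ΔE| = |7² − 4²|·E_1 = 33·3.280×10^-15 J = 1.08×10^-13 J.

|ΔE| = 1.08×10^-13 J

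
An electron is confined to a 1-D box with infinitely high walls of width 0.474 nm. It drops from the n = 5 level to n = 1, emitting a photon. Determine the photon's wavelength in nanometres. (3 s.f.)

E_1 = h²/(8m_eL²) = 2.682×10^-19 J, so ΔE = (5² − 1²)E_1 = 6.437×10^-18 J.
λ = hc/ΔE = (6.626×10^-34·2.998×10^8)/6.437×10^-18 = 3.09×10^-8 m = 30.9 nm.

λ = 30.9 nm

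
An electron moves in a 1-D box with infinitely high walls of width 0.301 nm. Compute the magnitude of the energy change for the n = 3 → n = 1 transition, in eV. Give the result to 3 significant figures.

E_1 = h²/(8m_eL²) = 6.650×10^-19 J.
|ΔE| = |3² − 1²|·E_1 = 8·6.650×10^-19 J = 5.320×10^-18 J = 33.2 eV.

|ΔE| = 33.2 eV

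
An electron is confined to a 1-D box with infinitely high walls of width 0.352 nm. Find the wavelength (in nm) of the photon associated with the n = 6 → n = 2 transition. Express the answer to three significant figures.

E_1 = h²/(8m_eL²) = 4.862×10^-19 J, so ΔE = (6² − 2²)E_1 = 1.556×10^-17 J.
λ = hc/ΔE = (6.626×10^-34·2.998×10^8)/1.556×10^-17 = 1.28×10^-8 m = 12.8 nm.

λ = 12.8 nm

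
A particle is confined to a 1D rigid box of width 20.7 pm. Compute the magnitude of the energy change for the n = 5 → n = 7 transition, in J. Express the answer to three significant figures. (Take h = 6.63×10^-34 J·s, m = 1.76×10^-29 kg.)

E_1 = h²/(8mL²) = 7.286×10^-18 J.
|ΔE| = |5² − 7²|·E_1 = 24·7.286×10^-18 J = 1.75×10^-16 J.

|ΔE| = 1.75×10^-16 J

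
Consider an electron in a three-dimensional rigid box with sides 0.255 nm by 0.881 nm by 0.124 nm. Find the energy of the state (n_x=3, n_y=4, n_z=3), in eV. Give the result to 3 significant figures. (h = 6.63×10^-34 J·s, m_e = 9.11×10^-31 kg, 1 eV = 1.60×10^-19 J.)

For a 3D rectangular well E = (h²/8m_e)·Σ n_i²/L_i² = (6.63×10^-34)²/(8·9.11×10^-31) · [3²/(0.255 nm)² + 4²/(0.881 nm)² + 3²/(0.124 nm)²].
Evaluating gives E = 4.489×10^-17 J = 281 eV.

E = 281 eV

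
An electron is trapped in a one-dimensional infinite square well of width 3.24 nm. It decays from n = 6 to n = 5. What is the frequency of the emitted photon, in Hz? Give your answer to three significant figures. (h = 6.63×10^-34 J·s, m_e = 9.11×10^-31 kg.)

E_1 = h²/(8m_eL²) = 5.746×10^-21 J and ΔE = (6² − 5²)E_1 = 6.321×10^-20 J.
f = ΔE/h = 6.321×10^-20/6.63×10^-34 = 9.53×10^13 Hz.

f = 9.53×10^13 Hz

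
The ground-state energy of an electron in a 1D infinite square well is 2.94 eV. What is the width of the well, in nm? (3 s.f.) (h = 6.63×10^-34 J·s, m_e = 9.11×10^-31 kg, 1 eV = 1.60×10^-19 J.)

From E_n = n²h²/(8m_eL²), L = n·h/√(8m_eE_n).
E_1 = 2.94 eV = 4.704×10^-19 J, so L = 1·6.63×10^-34/√(8·9.11×10^-31·4.704×10^-19) = 3.58×10^-10 m = 0.358 nm.

L = 0.358 nm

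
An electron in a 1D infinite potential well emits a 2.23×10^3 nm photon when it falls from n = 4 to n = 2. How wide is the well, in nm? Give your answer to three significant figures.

The photon carries ΔE = hc/λ = 6.626×10^-34·2.998×10^8/2.23×10^-6 m = 8.908×10^-20 J.
Since ΔE = (4² − 2²)E_1, E_1 = 7.423×10^-21 J, and L = h/√(8m_eE_1) = 2.85×10^-9 m = 2.85 nm.

L = 2.85 nm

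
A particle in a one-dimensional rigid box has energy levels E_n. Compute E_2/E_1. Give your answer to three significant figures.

E_n ∝ n², so E_2/E_1 = 2²/1² = 4/1 = 4.00.

4.00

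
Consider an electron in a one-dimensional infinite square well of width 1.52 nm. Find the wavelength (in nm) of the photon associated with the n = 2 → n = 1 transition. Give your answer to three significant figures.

λ = 2.54×10^3 nm

E_1 = h²/(8m_eL²) = 2.608×10^-20 J, so ΔE = (2² − 1²)E_1 = 7.824×10^-20 J.
λ = hc/ΔE = (6.626×10^-34·2.998×10^8)/7.824×10^-20 = 2.54×10^-6 m = 2.54×10^3 nm.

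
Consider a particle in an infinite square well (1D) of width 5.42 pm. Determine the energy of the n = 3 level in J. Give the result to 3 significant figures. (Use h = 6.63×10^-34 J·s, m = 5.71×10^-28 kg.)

For an infinite well E_n = n²h²/(8mL²), so E_1 = h²/(8mL²) = (6.63×10^-34)²/(8·5.71×10^-28·(5.42×10^-12 m)²) = 3.276×10^-18 J.
Then E_3 = 3²·E_1 = 9·3.276×10^-18 J = 2.95×10^-17 J.

E_3 = 2.95×10^-17 J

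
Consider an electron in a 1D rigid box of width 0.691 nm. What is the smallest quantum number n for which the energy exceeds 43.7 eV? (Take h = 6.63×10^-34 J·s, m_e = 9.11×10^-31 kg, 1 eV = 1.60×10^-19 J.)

n = 8

E_1 = h²/(8m_eL²) = 1.263×10^-19 J = 0.7894 eV.
Need n² > 43.7/0.7894 = 55.36, i.e. n > 7.440.
The smallest integer satisfying this is n = 8.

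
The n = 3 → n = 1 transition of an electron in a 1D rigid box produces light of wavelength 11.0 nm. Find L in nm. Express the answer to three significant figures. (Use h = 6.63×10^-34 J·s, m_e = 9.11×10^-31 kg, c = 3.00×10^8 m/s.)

The photon carries ΔE = hc/λ = 6.63×10^-34·3.00×10^8/1.10×10^-8 m = 1.808×10^-17 J.
Since ΔE = (3² − 1²)E_1, E_1 = 2.260×10^-18 J, and L = h/√(8m_eE_1) = 1.63×10^-10 m = 0.163 nm.

L = 0.163 nm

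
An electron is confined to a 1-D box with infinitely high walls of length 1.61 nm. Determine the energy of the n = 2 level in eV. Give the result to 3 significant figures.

E_2 = 0.580 eV

For an infinite well E_n = n²h²/(8m_eL²), so E_1 = h²/(8m_eL²) = (6.626×10^-34)²/(8·9.109×10^-31·(1.61×10^-9 m)²) = 2.324×10^-20 J.
Then E_2 = 2²·E_1 = 4·2.324×10^-20 J = 9.296×10^-20 J.
Converting, E_2 = 9.296×10^-20 J / (1.602×10^-19 J/eV) = 0.580 eV.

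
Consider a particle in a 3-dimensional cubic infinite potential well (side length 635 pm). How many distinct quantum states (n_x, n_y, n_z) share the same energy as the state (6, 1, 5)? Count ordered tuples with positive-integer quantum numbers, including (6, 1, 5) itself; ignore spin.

The level has n_x² + n_y² + n_z² = 62. The ordered positive-integer solutions are (1, 5, 6), (1, 6, 5), (2, 3, 7), (2, 7, 3), (3, 2, 7), (3, 7, 2), (5, 1, 6), (5, 6, 1), (6, 1, 5), (6, 5, 1), (7, 2, 3), (7, 3, 2).
That gives 12 states.

degeneracy = 12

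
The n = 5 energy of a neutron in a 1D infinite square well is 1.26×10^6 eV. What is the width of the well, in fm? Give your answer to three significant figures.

From E_n = n²h²/(8m_nL²), L = n·h/√(8m_nE_n).
E_5 = 1.26×10^6 eV = 2.019×10^-13 J, so L = 5·6.626×10^-34/√(8·1.675×10^-27·2.019×10^-13) = 6.37×10^-14 m = 63.7 fm.

L = 63.7 fm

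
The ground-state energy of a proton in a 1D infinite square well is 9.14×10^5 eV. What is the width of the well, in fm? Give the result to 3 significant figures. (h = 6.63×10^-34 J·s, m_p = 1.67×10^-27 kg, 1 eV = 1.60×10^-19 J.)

L = 15.0 fm

From E_n = n²h²/(8m_pL²), L = n·h/√(8m_pE_n).
E_1 = 9.14×10^5 eV = 1.462×10^-13 J, so L = 1·6.63×10^-34/√(8·1.67×10^-27·1.462×10^-13) = 1.50×10^-14 m = 15.0 fm.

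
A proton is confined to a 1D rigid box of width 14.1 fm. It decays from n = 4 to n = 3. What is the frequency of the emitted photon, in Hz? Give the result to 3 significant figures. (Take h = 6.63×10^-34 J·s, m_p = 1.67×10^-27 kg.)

f = 1.75×10^21 Hz

E_1 = h²/(8m_pL²) = 1.655×10^-13 J and ΔE = (4² − 3²)E_1 = 1.158×10^-12 J.
f = ΔE/h = 1.158×10^-12/6.63×10^-34 = 1.75×10^21 Hz.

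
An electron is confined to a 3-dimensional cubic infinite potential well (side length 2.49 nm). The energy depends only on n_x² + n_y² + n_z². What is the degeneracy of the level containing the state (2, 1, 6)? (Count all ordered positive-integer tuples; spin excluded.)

degeneracy = 9

The level has n_x² + n_y² + n_z² = 41. The ordered positive-integer solutions are (1, 2, 6), (1, 6, 2), (2, 1, 6), (2, 6, 1), (3, 4, 4), (4, 3, 4), (4, 4, 3), (6, 1, 2), (6, 2, 1).
That gives 9 states.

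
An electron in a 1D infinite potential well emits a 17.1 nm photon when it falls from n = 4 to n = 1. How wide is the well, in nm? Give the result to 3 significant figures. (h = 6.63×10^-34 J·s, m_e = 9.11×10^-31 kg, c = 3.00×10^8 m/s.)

The photon carries ΔE = hc/λ = 6.63×10^-34·3.00×10^8/1.71×10^-8 m = 1.163×10^-17 J.
Since ΔE = (4² − 1²)E_1, E_1 = 7.753×10^-19 J, and L = h/√(8m_eE_1) = 2.79×10^-10 m = 0.279 nm.

L = 0.279 nm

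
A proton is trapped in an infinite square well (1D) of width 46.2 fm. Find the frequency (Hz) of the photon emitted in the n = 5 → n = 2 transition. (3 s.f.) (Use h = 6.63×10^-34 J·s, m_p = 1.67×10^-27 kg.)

E_1 = h²/(8m_pL²) = 1.541×10^-14 J and ΔE = (5² − 2²)E_1 = 3.236×10^-13 J.
f = ΔE/h = 3.236×10^-13/6.63×10^-34 = 4.88×10^20 Hz.

f = 4.88×10^20 Hz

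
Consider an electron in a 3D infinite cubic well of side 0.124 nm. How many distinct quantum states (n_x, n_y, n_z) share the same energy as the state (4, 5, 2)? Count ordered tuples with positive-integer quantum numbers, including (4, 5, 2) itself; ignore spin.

The level has n_x² + n_y² + n_z² = 45. The ordered positive-integer solutions are (2, 4, 5), (2, 5, 4), (4, 2, 5), (4, 5, 2), (5, 2, 4), (5, 4, 2).
That gives 6 states.

degeneracy = 6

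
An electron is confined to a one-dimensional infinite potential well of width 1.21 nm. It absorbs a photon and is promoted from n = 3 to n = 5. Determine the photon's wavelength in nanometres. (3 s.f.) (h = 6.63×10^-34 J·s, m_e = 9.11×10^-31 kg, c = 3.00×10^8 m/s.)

λ = 302 nm

E_1 = h²/(8m_eL²) = 4.120×10^-20 J, so ΔE = (5² − 3²)E_1 = 6.592×10^-19 J.
λ = hc/ΔE = (6.63×10^-34·3.00×10^8)/6.592×10^-19 = 3.02×10^-7 m = 302 nm.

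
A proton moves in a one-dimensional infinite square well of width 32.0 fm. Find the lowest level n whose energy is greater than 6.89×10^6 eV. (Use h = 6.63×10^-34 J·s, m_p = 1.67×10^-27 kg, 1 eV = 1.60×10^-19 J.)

n = 6

E_1 = h²/(8m_pL²) = 3.213×10^-14 J = 2.008×10^5 eV.
Need n² > 6.89×10^6/2.008×10^5 = 34.31, i.e. n > 5.857.
The smallest integer satisfying this is n = 6.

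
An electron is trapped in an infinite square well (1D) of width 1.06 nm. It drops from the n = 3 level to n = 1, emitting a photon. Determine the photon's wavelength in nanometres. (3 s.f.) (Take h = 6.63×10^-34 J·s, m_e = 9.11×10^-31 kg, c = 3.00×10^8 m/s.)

E_1 = h²/(8m_eL²) = 5.368×10^-20 J, so ΔE = (3² − 1²)E_1 = 4.294×10^-19 J.
λ = hc/ΔE = (6.63×10^-34·3.00×10^8)/4.294×10^-19 = 4.63×10^-7 m = 463 nm.

λ = 463 nm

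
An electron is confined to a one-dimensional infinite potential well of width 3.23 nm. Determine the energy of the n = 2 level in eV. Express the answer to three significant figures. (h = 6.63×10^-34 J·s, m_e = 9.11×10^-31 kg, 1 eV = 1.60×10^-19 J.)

For an infinite well E_n = n²h²/(8m_eL²), so E_1 = h²/(8m_eL²) = (6.63×10^-34)²/(8·9.11×10^-31·(3.23×10^-9 m)²) = 5.781×10^-21 J.
Then E_2 = 2²·E_1 = 4·5.781×10^-21 J = 2.312×10^-20 J.
Converting, E_2 = 2.312×10^-20 J / (1.60×10^-19 J/eV) = 0.145 eV.

E_2 = 0.145 eV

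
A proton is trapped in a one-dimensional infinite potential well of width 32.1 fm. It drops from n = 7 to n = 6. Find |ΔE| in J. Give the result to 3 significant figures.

E_1 = h²/(8m_pL²) = 3.184×10^-14 J.
|ΔE| = |7² − 6²|·E_1 = 13·3.184×10^-14 J = 4.14×10^-13 J.

|ΔE| = 4.14×10^-13 J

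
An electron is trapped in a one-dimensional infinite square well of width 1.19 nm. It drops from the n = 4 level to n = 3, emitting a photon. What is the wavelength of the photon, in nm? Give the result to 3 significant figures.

λ = 667 nm

E_1 = h²/(8m_eL²) = 4.254×10^-20 J, so ΔE = (4² − 3²)E_1 = 2.978×10^-19 J.
λ = hc/ΔE = (6.626×10^-34·2.998×10^8)/2.978×10^-19 = 6.67×10^-7 m = 667 nm.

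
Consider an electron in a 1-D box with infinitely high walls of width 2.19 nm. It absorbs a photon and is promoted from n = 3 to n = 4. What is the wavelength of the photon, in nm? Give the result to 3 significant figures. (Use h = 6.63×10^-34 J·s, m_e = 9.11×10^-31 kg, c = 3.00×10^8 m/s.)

λ = 2.26×10^3 nm

E_1 = h²/(8m_eL²) = 1.258×10^-20 J, so ΔE = (4² − 3²)E_1 = 8.806×10^-20 J.
λ = hc/ΔE = (6.63×10^-34·3.00×10^8)/8.806×10^-20 = 2.26×10^-6 m = 2.26×10^3 nm.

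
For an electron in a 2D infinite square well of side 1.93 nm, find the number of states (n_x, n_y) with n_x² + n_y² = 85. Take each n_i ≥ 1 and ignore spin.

degeneracy = 4

The level has n_x² + n_y² = 85. The ordered positive-integer solutions are (2, 9), (6, 7), (7, 6), (9, 2).
That gives 4 states.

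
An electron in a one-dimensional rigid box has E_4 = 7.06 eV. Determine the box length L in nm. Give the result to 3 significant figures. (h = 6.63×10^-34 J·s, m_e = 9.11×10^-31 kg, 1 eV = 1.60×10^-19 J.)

From E_n = n²h²/(8m_eL²), L = n·h/√(8m_eE_n).
E_4 = 7.06 eV = 1.130×10^-18 J, so L = 4·6.63×10^-34/√(8·9.11×10^-31·1.130×10^-18) = 9.24×10^-10 m = 0.924 nm.

L = 0.924 nm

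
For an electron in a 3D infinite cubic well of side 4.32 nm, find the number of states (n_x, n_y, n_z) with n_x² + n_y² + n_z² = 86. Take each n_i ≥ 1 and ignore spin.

degeneracy = 15

The level has n_x² + n_y² + n_z² = 86. The ordered positive-integer solutions are (1, 2, 9), (1, 6, 7), (1, 7, 6), (1, 9, 2), (2, 1, 9), (2, 9, 1), (5, 5, 6), (5, 6, 5), (6, 1, 7), (6, 5, 5), (6, 7, 1), (7, 1, 6), (7, 6, 1), (9, 1, 2), (9, 2, 1).
That gives 15 states.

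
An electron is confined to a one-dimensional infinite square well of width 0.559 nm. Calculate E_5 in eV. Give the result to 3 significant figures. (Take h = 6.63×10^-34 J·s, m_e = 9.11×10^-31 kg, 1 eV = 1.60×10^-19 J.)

E_5 = 30.2 eV

For an infinite well E_n = n²h²/(8m_eL²), so E_1 = h²/(8m_eL²) = (6.63×10^-34)²/(8·9.11×10^-31·(5.59×10^-10 m)²) = 1.930×10^-19 J.
Then E_5 = 5²·E_1 = 25·1.930×10^-19 J = 4.825×10^-18 J.
Converting, E_5 = 4.825×10^-18 J / (1.60×10^-19 J/eV) = 30.2 eV.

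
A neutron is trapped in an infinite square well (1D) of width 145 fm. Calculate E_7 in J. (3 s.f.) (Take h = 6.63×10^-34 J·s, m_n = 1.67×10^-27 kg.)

For an infinite well E_n = n²h²/(8m_nL²), so E_1 = h²/(8m_nL²) = (6.63×10^-34)²/(8·1.67×10^-27·(1.45×10^-13 m)²) = 1.565×10^-15 J.
Then E_7 = 7²·E_1 = 49·1.565×10^-15 J = 7.67×10^-14 J.

E_7 = 7.67×10^-14 J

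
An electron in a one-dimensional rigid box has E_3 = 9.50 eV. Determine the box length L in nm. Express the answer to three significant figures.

L = 0.597 nm

From E_n = n²h²/(8m_eL²), L = n·h/√(8m_eE_n).
E_3 = 9.50 eV = 1.522×10^-18 J, so L = 3·6.626×10^-34/√(8·9.109×10^-31·1.522×10^-18) = 5.97×10^-10 m = 0.597 nm.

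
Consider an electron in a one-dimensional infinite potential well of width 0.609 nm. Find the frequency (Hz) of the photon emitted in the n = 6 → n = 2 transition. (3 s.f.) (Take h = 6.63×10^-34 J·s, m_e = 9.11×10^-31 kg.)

E_1 = h²/(8m_eL²) = 1.626×10^-19 J and ΔE = (6² − 2²)E_1 = 5.203×10^-18 J.
f = ΔE/h = 5.203×10^-18/6.63×10^-34 = 7.85×10^15 Hz.

f = 7.85×10^15 Hz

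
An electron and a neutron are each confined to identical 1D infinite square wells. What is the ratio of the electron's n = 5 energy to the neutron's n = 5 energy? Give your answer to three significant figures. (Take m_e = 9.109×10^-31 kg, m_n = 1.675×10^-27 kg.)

E_n ∝ 1/m at fixed n and L, so the ratio is m_n/m_e = 1.675×10^-27/9.109×10^-31 = 1.84×10^3.

1.84×10^3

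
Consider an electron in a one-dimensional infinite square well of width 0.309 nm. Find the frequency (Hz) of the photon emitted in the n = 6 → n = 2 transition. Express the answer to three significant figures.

f = 3.05×10^16 Hz

E_1 = h²/(8m_eL²) = 6.310×10^-19 J and ΔE = (6² − 2²)E_1 = 2.019×10^-17 J.
f = ΔE/h = 2.019×10^-17/6.626×10^-34 = 3.05×10^16 Hz.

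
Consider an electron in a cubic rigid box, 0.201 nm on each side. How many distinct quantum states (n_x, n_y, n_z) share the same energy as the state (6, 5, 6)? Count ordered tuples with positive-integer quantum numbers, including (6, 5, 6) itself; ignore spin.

The level has n_x² + n_y² + n_z² = 97. The ordered positive-integer solutions are (5, 6, 6), (6, 5, 6), (6, 6, 5).
That gives 3 states.

degeneracy = 3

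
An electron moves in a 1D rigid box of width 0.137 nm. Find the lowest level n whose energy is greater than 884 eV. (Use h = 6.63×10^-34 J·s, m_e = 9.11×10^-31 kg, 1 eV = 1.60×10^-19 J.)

n = 7

E_1 = h²/(8m_eL²) = 3.213×10^-18 J = 20.08 eV.
Need n² > 884/20.08 = 44.02, i.e. n > 6.635.
The smallest integer satisfying this is n = 7.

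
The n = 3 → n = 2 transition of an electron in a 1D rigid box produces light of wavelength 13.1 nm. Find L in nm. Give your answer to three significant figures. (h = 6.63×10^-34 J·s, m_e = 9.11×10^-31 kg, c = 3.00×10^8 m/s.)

L = 0.141 nm

The photon carries ΔE = hc/λ = 6.63×10^-34·3.00×10^8/1.31×10^-8 m = 1.518×10^-17 J.
Since ΔE = (3² − 2²)E_1, E_1 = 3.036×10^-18 J, and L = h/√(8m_eE_1) = 1.41×10^-10 m = 0.141 nm.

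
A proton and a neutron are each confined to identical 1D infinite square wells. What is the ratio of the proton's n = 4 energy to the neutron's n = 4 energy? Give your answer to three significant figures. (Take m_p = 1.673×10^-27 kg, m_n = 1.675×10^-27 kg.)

E_n ∝ 1/m at fixed n and L, so the ratio is m_n/m_p = 1.675×10^-27/1.673×10^-27 = 1.00.

1.00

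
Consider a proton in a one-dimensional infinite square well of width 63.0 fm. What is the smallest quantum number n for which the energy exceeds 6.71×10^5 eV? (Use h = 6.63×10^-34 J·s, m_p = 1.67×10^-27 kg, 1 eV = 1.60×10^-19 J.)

n = 4

E_1 = h²/(8m_pL²) = 8.290×10^-15 J = 5.181×10^4 eV.
Need n² > 6.71×10^5/5.181×10^4 = 12.95, i.e. n > 3.599.
The smallest integer satisfying this is n = 4.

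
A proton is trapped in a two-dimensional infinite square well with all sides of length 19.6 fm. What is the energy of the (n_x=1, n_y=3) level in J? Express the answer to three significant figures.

E = 8.54×10^-13 J

For a 2D rectangular well E = (h²/8m_p)·Σ n_i²/L_i² = (6.626×10^-34)²/(8·1.673×10^-27) · [1²/(19.6 fm)² + 3²/(19.6 fm)²].
Evaluating gives E = 8.54×10^-13 J.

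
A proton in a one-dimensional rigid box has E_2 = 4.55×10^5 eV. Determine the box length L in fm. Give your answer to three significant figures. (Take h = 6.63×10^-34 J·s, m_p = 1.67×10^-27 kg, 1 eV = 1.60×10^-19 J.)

From E_n = n²h²/(8m_pL²), L = n·h/√(8m_pE_n).
E_2 = 4.55×10^5 eV = 7.280×10^-14 J, so L = 2·6.63×10^-34/√(8·1.67×10^-27·7.280×10^-14) = 4.25×10^-14 m = 42.5 fm.

L = 42.5 fm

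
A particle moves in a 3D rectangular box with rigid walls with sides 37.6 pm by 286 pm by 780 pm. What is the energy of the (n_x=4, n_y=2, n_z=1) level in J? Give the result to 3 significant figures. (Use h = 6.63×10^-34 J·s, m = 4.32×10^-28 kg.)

E = 1.45×10^-18 J

For a 3D rectangular well E = (h²/8m)·Σ n_i²/L_i² = (6.63×10^-34)²/(8·4.32×10^-28) · [4²/(37.6 pm)² + 2²/(286 pm)² + 1²/(780 pm)²].
Evaluating gives E = 1.45×10^-18 J.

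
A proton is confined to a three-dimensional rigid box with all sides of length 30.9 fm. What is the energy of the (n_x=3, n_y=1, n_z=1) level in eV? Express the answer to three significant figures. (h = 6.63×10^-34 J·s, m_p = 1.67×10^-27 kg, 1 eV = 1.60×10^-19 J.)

For a 3D rectangular well E = (h²/8m_p)·Σ n_i²/L_i² = (6.63×10^-34)²/(8·1.67×10^-27) · [3²/(30.9 fm)² + 1²/(30.9 fm)² + 1²/(30.9 fm)²].
Evaluating gives E = 3.790×10^-13 J = 2.37×10^6 eV.

E = 2.37×10^6 eV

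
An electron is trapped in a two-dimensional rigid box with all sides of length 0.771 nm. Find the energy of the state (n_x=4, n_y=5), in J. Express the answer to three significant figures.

E = 4.16×10^-18 J

For a 2D rectangular well E = (h²/8m_e)·Σ n_i²/L_i² = (6.626×10^-34)²/(8·9.109×10^-31) · [4²/(0.771 nm)² + 5²/(0.771 nm)²].
Evaluating gives E = 4.16×10^-18 J.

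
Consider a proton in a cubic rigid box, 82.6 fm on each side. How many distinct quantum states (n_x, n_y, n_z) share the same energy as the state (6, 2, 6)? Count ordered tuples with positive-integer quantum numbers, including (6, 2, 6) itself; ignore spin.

degeneracy = 3

The level has n_x² + n_y² + n_z² = 76. The ordered positive-integer solutions are (2, 6, 6), (6, 2, 6), (6, 6, 2).
That gives 3 states.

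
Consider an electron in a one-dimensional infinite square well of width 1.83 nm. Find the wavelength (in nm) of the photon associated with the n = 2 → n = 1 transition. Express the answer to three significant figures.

E_1 = h²/(8m_eL²) = 1.799×10^-20 J, so ΔE = (2² − 1²)E_1 = 5.397×10^-20 J.
λ = hc/ΔE = (6.626×10^-34·2.998×10^8)/5.397×10^-20 = 3.68×10^-6 m = 3.68×10^3 nm.

λ = 3.68×10^3 nm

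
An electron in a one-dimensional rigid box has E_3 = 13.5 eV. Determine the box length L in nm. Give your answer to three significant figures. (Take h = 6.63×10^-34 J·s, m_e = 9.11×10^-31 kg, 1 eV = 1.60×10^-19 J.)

From E_n = n²h²/(8m_eL²), L = n·h/√(8m_eE_n).
E_3 = 13.5 eV = 2.160×10^-18 J, so L = 3·6.63×10^-34/√(8·9.11×10^-31·2.160×10^-18) = 5.01×10^-10 m = 0.501 nm.

L = 0.501 nm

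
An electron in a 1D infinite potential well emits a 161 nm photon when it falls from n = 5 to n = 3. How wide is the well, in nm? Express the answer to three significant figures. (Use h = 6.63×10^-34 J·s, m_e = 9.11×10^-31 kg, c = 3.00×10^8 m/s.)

The photon carries ΔE = hc/λ = 6.63×10^-34·3.00×10^8/1.61×10^-7 m = 1.235×10^-18 J.
Since ΔE = (5² − 3²)E_1, E_1 = 7.719×10^-20 J, and L = h/√(8m_eE_1) = 8.84×10^-10 m = 0.884 nm.

L = 0.884 nm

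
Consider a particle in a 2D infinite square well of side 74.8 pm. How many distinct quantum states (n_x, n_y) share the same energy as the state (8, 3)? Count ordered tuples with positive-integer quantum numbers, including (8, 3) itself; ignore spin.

The level has n_x² + n_y² = 73. The ordered positive-integer solutions are (3, 8), (8, 3).
That gives 2 states.

degeneracy = 2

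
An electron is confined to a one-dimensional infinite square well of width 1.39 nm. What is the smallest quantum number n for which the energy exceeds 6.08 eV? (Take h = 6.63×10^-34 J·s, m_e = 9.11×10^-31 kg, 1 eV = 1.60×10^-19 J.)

n = 6

E_1 = h²/(8m_eL²) = 3.122×10^-20 J = 0.1951 eV.
Need n² > 6.08/0.1951 = 31.16, i.e. n > 5.582.
The smallest integer satisfying this is n = 6.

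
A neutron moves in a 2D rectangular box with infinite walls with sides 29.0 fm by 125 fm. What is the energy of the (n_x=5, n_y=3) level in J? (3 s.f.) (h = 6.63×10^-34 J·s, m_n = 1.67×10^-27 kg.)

E = 9.97×10^-13 J

For a 2D rectangular well E = (h²/8m_n)·Σ n_i²/L_i² = (6.63×10^-34)²/(8·1.67×10^-27) · [5²/(29.0 fm)² + 3²/(125 fm)²].
Evaluating gives E = 9.97×10^-13 J.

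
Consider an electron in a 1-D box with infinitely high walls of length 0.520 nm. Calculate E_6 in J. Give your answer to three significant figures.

E_6 = 8.02×10^-18 J

For an infinite well E_n = n²h²/(8m_eL²), so E_1 = h²/(8m_eL²) = (6.626×10^-34)²/(8·9.109×10^-31·(5.20×10^-10 m)²) = 2.228×10^-19 J.
Then E_6 = 6²·E_1 = 36·2.228×10^-19 J = 8.02×10^-18 J.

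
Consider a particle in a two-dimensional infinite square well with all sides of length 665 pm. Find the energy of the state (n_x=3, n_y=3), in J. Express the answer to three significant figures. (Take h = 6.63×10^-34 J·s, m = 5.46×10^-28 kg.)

For a 2D rectangular well E = (h²/8m)·Σ n_i²/L_i² = (6.63×10^-34)²/(8·5.46×10^-28) · [3²/(665 pm)² + 3²/(665 pm)²].
Evaluating gives E = 4.10×10^-21 J.

E = 4.10×10^-21 J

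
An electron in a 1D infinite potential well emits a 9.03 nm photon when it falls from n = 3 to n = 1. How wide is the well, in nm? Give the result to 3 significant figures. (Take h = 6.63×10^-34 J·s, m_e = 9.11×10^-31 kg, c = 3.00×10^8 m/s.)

L = 0.148 nm

The photon carries ΔE = hc/λ = 6.63×10^-34·3.00×10^8/9.03×10^-9 m = 2.203×10^-17 J.
Since ΔE = (3² − 1²)E_1, E_1 = 2.754×10^-18 J, and L = h/√(8m_eE_1) = 1.48×10^-10 m = 0.148 nm.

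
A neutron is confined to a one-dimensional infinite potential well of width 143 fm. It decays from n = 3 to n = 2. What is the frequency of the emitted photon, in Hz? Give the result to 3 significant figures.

f = 1.21×10^19 Hz

E_1 = h²/(8m_nL²) = 1.602×10^-15 J and ΔE = (3² − 2²)E_1 = 8.010×10^-15 J.
f = ΔE/h = 8.010×10^-15/6.626×10^-34 = 1.21×10^19 Hz.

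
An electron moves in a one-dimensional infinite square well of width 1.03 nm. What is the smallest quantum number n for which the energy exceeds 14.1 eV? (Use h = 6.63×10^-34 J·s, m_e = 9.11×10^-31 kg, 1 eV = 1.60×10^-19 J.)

E_1 = h²/(8m_eL²) = 5.685×10^-20 J = 0.3553 eV.
Need n² > 14.1/0.3553 = 39.68, i.e. n > 6.299.
The smallest integer satisfying this is n = 7.

n = 7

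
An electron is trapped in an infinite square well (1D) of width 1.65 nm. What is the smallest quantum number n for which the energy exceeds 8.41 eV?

n = 8

E_1 = h²/(8m_eL²) = 2.213×10^-20 J = 0.1381 eV.
Need n² > 8.41/0.1381 = 60.90, i.e. n > 7.804.
The smallest integer satisfying this is n = 8.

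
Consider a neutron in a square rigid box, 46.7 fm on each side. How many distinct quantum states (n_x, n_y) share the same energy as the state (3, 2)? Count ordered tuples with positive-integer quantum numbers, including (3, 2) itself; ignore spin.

The level has n_x² + n_y² = 13. The ordered positive-integer solutions are (2, 3), (3, 2).
That gives 2 states.

degeneracy = 2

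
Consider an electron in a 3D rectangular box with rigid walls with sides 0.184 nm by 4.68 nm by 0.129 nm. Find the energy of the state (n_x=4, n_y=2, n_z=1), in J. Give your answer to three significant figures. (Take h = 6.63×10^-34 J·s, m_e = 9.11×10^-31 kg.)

For a 3D rectangular well E = (h²/8m_e)·Σ n_i²/L_i² = (6.63×10^-34)²/(8·9.11×10^-31) · [4²/(0.184 nm)² + 2²/(4.68 nm)² + 1²/(0.129 nm)²].
Evaluating gives E = 3.21×10^-17 J.

E = 3.21×10^-17 J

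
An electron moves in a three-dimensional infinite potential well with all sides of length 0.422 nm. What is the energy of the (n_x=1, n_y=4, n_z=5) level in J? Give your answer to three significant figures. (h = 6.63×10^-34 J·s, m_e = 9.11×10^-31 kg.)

E = 1.42×10^-17 J

For a 3D rectangular well E = (h²/8m_e)·Σ n_i²/L_i² = (6.63×10^-34)²/(8·9.11×10^-31) · [1²/(0.422 nm)² + 4²/(0.422 nm)² + 5²/(0.422 nm)²].
Evaluating gives E = 1.42×10^-17 J.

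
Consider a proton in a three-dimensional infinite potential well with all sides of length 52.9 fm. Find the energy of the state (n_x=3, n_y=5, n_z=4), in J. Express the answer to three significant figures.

For a 3D rectangular well E = (h²/8m_p)·Σ n_i²/L_i² = (6.626×10^-34)²/(8·1.673×10^-27) · [3²/(52.9 fm)² + 5²/(52.9 fm)² + 4²/(52.9 fm)²].
Evaluating gives E = 5.86×10^-13 J.

E = 5.86×10^-13 J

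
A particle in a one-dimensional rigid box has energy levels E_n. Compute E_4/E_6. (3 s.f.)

0.444

E_n ∝ n², so E_4/E_6 = 4²/6² = 16/36 = 0.444.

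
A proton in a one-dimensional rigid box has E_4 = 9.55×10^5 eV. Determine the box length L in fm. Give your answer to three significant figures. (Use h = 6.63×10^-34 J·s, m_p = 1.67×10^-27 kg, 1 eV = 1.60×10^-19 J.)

From E_n = n²h²/(8m_pL²), L = n·h/√(8m_pE_n).
E_4 = 9.55×10^5 eV = 1.528×10^-13 J, so L = 4·6.63×10^-34/√(8·1.67×10^-27·1.528×10^-13) = 5.87×10^-14 m = 58.7 fm.

L = 58.7 fm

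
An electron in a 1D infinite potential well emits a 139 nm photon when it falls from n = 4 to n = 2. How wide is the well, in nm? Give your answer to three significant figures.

L = 0.711 nm

The photon carries ΔE = hc/λ = 6.626×10^-34·2.998×10^8/1.39×10^-7 m = 1.429×10^-18 J.
Since ΔE = (4² − 2²)E_1, E_1 = 1.191×10^-19 J, and L = h/√(8m_eE_1) = 7.11×10^-10 m = 0.711 nm.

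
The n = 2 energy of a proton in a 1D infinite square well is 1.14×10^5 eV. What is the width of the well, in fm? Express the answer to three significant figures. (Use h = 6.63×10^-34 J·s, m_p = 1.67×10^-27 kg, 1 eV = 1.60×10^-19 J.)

L = 84.9 fm

From E_n = n²h²/(8m_pL²), L = n·h/√(8m_pE_n).
E_2 = 1.14×10^5 eV = 1.824×10^-14 J, so L = 2·6.63×10^-34/√(8·1.67×10^-27·1.824×10^-14) = 8.49×10^-14 m = 84.9 fm.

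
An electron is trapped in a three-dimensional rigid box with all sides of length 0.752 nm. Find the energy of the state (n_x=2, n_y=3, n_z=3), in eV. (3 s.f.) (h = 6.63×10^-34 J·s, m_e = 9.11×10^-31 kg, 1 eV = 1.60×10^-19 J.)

E = 14.7 eV

For a 3D rectangular well E = (h²/8m_e)·Σ n_i²/L_i² = (6.63×10^-34)²/(8·9.11×10^-31) · [2²/(0.752 nm)² + 3²/(0.752 nm)² + 3²/(0.752 nm)²].
Evaluating gives E = 2.346×10^-18 J = 14.7 eV.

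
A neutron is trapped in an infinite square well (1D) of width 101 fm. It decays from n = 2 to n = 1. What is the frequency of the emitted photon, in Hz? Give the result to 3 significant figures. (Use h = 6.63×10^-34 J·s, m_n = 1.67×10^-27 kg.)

f = 1.46×10^19 Hz

E_1 = h²/(8m_nL²) = 3.225×10^-15 J and ΔE = (2² − 1²)E_1 = 9.675×10^-15 J.
f = ΔE/h = 9.675×10^-15/6.63×10^-34 = 1.46×10^19 Hz.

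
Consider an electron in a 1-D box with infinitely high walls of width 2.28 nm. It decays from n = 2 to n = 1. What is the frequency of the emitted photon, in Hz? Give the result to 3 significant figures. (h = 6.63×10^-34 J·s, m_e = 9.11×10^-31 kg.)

f = 5.25×10^13 Hz

E_1 = h²/(8m_eL²) = 1.160×10^-20 J and ΔE = (2² − 1²)E_1 = 3.480×10^-20 J.
f = ΔE/h = 3.480×10^-20/6.63×10^-34 = 5.25×10^13 Hz.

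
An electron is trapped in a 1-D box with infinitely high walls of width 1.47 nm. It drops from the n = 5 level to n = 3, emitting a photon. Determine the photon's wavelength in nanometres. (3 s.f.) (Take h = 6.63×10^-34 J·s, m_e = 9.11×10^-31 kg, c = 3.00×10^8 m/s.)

λ = 445 nm

E_1 = h²/(8m_eL²) = 2.791×10^-20 J, so ΔE = (5² − 3²)E_1 = 4.466×10^-19 J.
λ = hc/ΔE = (6.63×10^-34·3.00×10^8)/4.466×10^-19 = 4.45×10^-7 m = 445 nm.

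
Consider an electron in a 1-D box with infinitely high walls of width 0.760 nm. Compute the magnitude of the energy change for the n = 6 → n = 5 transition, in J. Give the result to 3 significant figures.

|ΔE| = 1.15×10^-18 J

E_1 = h²/(8m_eL²) = 1.043×10^-19 J.
|ΔE| = |6² − 5²|·E_1 = 11·1.043×10^-19 J = 1.15×10^-18 J.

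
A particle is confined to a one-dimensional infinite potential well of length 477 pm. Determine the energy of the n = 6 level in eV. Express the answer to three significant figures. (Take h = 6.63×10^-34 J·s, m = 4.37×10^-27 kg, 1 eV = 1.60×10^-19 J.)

For an infinite well E_n = n²h²/(8mL²), so E_1 = h²/(8mL²) = (6.63×10^-34)²/(8·4.37×10^-27·(4.77×10^-10 m)²) = 5.526×10^-23 J.
Then E_6 = 6²·E_1 = 36·5.526×10^-23 J = 1.989×10^-21 J.
Converting, E_6 = 1.989×10^-21 J / (1.60×10^-19 J/eV) = 0.0124 eV.

E_6 = 0.0124 eV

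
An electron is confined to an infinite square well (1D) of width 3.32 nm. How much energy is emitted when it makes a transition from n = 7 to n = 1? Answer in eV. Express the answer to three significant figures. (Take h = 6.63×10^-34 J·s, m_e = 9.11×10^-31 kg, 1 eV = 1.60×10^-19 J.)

|ΔE| = 1.64 eV

E_1 = h²/(8m_eL²) = 5.472×10^-21 J.
|ΔE| = |7² − 1²|·E_1 = 48·5.472×10^-21 J = 2.627×10^-19 J = 1.64 eV.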